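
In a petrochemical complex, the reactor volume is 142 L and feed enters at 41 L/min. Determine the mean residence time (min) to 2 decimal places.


tau = V / v0
tau = 142 / 41
tau = 3.46 min


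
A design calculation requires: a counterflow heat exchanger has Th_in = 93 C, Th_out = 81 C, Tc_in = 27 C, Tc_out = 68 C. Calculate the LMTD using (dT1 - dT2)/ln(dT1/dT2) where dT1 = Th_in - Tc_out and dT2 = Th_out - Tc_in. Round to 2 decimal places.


dT1 = Th_in - Tc_out = 93 - 68 = 25
dT2 = Th_out - Tc_in = 81 - 27 = 54
LMTD = (dT1 - dT2) / ln(dT1/dT2)
LMTD = (25 - 54) / ln(25/54)
LMTD = 37.66 K


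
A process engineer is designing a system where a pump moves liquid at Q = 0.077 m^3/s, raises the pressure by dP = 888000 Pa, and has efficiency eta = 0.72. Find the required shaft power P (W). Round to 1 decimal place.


P = Q * dP / eta
P = 0.077 * 888000 / 0.72
P = 68376.0 / 0.72
P = 94966.7 W


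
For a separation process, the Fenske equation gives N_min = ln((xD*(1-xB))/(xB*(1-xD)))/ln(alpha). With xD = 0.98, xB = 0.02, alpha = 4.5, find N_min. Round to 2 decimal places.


N_min = ln((xD*(1-xB))/(xB*(1-xD))) / ln(alpha)
Numerator inside ln: 0.9604 / 0.0004 = 2401.0
ln(2401.0) = 7.783641
ln(alpha) = ln(4.5) = 1.504077
N_min = 7.783641 / 1.504077 = 5.18


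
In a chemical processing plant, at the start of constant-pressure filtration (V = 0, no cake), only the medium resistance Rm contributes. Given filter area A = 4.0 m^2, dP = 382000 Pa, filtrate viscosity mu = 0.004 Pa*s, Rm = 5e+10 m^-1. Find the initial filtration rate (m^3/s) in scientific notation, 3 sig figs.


rate = A * dP / (mu * Rm)
rate = 4.0 * 382000 / (0.004 * 5e+10)
rate = 1528000.0 / 2.000e+08
rate = 7.64e-03 m^3/s


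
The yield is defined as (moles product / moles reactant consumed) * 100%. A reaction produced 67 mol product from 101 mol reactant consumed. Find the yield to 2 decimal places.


Yield = (moles product / moles consumed) * 100%
Yield = (67 / 101) * 100
Yield = 0.6634 * 100
Yield = 66.34%


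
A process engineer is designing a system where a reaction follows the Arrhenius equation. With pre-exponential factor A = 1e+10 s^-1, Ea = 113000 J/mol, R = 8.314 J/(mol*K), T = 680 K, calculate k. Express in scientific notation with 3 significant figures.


k = A * exp(-Ea/(R*T))
k = 1e+10 * exp(-113000 / (8.314 * 680))
k = 1e+10 * exp(-19.987548)
k = 2.09e+01


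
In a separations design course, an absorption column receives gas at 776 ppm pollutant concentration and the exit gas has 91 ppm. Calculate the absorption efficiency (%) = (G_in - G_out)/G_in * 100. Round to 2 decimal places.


Efficiency = (G_in - G_out) / G_in * 100%
Efficiency = (776 - 91) / 776 * 100
Efficiency = 685 / 776 * 100
Efficiency = 88.27%


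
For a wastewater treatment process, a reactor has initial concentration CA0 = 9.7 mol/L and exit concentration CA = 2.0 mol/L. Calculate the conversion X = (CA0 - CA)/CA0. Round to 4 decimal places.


X = (CA0 - CA) / CA0
X = (9.7 - 2.0) / 9.7
X = 7.7 / 9.7
X = 0.7938


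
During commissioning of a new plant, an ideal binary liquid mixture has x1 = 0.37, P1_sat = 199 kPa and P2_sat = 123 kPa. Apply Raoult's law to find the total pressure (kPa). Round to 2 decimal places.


P = x1*P1_sat + x2*P2_sat
x2 = 1 - x1 = 1 - 0.37 = 0.63
P = 0.37*199 + 0.63*123
P = 73.63 + 77.49
P = 151.12 kPa


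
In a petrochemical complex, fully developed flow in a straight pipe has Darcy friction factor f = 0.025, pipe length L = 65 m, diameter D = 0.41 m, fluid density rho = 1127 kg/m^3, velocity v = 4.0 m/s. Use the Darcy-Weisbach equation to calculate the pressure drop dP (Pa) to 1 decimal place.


dP = f * (L/D) * (rho*v^2/2)
dP = 0.025 * (65/0.41) * (1127*4.0^2/2)
L/D = 158.53658537
rho*v^2/2 = 1127*16.0/2 = 9016.0
dP = 0.025 * 158.53658537 * 9016.0
dP = 35734.1 Pa


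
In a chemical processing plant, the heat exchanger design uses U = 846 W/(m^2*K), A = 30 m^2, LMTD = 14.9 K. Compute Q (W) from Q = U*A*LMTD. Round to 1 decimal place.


Q = U * A * LMTD
Q = 846 * 30 * 14.9
Q = 378162.0 W


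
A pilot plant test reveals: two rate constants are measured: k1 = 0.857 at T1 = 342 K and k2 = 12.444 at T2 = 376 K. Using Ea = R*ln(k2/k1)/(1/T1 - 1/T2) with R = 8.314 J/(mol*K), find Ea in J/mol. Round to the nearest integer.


Ea = R * ln(k2/k1) / (1/T1 - 1/T2)
ln(k2/k1) = ln(12.444/0.857) = 2.6755559
1/T1 - 1/T2 = 1/342 - 1/376 = 0.00026440214
Ea = 8.314 * 2.6755559 / 0.00026440214
Ea = 84132 J/mol


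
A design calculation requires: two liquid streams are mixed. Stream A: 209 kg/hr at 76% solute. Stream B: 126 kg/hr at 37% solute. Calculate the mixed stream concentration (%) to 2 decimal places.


Mass balance on solute: F1*x1 + F2*x2 = F3*x3
F3 = F1 + F2 = 209 + 126 = 335 kg/hr
x3 = (F1*x1 + F2*x2)/F3
x3 = (209*0.76 + 126*0.37) / 335
x3 = 61.33%


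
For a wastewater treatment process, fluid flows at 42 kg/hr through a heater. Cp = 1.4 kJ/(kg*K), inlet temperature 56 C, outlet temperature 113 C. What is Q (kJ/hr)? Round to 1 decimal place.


Q = m_dot * Cp * (T2 - T1)
Q = 42 * 1.4 * (113 - 56)
Q = 42 * 1.4 * 57
Q = 3351.6 kJ/hr


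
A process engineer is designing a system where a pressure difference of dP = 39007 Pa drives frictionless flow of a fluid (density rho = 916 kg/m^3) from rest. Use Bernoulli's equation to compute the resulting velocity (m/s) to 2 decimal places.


v = sqrt(2*dP/rho)
v = sqrt(2*39007/916)
v = sqrt(85.168122)
v = 9.23 m/s


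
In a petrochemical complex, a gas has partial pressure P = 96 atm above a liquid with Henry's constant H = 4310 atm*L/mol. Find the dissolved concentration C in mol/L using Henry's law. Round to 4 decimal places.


C = P / H
C = 96 / 4310
C = 0.0223 mol/L


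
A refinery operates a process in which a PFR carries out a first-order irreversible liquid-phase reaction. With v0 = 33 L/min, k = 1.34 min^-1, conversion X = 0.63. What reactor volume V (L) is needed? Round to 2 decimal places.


V = (v0/k) * ln(1/(1-X))
V = (33/1.34) * ln(1/(1-0.63))
V = 24.626866 * ln(2.702703)
V = 24.626866 * 0.994252
V = 24.49 L


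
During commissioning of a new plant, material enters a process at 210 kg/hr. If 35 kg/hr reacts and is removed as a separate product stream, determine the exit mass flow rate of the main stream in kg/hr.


Steady-state mass balance on the main outlet: F_out = F_in - F_removed
F_out = 210 - 35
F_out = 175 kg/hr


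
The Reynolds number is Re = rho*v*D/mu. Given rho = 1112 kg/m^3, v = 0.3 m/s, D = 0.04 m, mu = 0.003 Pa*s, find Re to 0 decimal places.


Re = rho * v * D / mu
Re = 1112 * 0.3 * 0.04 / 0.003
Re = 13.344 / 0.003
Re = 4448


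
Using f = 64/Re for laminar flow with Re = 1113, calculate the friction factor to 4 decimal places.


f = 64 / Re
f = 64 / 1113
f = 0.0575


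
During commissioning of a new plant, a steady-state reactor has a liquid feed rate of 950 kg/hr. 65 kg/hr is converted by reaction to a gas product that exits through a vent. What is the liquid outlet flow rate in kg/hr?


Steady-state mass balance on the main outlet: F_out = F_in - F_removed
F_out = 950 - 65
F_out = 885 kg/hr


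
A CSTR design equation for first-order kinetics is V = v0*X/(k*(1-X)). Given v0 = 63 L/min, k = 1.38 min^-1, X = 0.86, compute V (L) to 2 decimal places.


V = v0 * X / (k * (1 - X))
V = 63 * 0.86 / (1.38 * (1 - 0.86))
V = 54.18 / (1.38 * 0.14)
V = 54.18 / 0.1932
V = 280.43 L


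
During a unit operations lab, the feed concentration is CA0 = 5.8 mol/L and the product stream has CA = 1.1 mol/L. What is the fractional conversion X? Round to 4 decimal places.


X = (CA0 - CA) / CA0
X = (5.8 - 1.1) / 5.8
X = 4.7 / 5.8
X = 0.8103


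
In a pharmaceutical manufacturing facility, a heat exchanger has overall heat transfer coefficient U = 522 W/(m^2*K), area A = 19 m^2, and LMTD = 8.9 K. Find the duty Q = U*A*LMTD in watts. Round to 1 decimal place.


Q = U * A * LMTD
Q = 522 * 19 * 8.9
Q = 88270.2 W


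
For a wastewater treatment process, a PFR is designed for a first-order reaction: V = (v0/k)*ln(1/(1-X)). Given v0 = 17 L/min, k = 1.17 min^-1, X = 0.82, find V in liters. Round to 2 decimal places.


V = (v0/k) * ln(1/(1-X))
V = (17/1.17) * ln(1/(1-0.82))
V = 14.529915 * ln(5.555556)
V = 14.529915 * 1.714799
V = 24.92 L


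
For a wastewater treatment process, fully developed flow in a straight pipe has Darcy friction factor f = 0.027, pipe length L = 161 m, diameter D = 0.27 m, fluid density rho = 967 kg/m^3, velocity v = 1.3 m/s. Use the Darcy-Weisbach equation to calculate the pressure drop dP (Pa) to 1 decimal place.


dP = f * (L/D) * (rho*v^2/2)
dP = 0.027 * (161/0.27) * (967*1.3^2/2)
L/D = 596.2962963
rho*v^2/2 = 967*1.69/2 = 817.115
dP = 0.027 * 596.2962963 * 817.115
dP = 13155.6 Pa


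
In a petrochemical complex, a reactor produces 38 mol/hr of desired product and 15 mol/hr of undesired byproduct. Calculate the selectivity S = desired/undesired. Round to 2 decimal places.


S = desired product rate / undesired product rate
S = 38 / 15
S = 2.53


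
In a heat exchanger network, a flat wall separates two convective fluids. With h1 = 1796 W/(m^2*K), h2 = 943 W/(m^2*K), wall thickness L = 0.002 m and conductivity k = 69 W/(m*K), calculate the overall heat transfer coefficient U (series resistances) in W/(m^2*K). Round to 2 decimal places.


1/U = 1/h1 + L/k + 1/h2
1/U = 1/1796 + 0.002/69 + 1/943
1/U = 0.0005567929 + 2.89855e-05 + 0.0010604454
1/U = 0.0016462238
U = 607.45 W/(m^2*K)


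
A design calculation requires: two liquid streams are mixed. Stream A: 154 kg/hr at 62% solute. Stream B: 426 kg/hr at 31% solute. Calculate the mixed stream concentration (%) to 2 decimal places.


Mass balance on solute: F1*x1 + F2*x2 = F3*x3
F3 = F1 + F2 = 154 + 426 = 580 kg/hr
x3 = (F1*x1 + F2*x2)/F3
x3 = (154*0.62 + 426*0.31) / 580
x3 = 39.23%


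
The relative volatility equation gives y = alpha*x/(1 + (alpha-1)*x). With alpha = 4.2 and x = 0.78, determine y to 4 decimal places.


y = alpha*x / (1 + (alpha-1)*x)
y = 4.2*0.78 / (1 + (4.2-1)*0.78)
y = 3.276 / (1 + 2.496)
y = 3.276 / 3.496
y = 0.9371


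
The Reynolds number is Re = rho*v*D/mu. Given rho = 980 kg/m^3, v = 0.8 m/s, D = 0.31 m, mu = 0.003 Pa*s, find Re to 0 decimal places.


Re = rho * v * D / mu
Re = 980 * 0.8 * 0.31 / 0.003
Re = 243.04 / 0.003
Re = 81013


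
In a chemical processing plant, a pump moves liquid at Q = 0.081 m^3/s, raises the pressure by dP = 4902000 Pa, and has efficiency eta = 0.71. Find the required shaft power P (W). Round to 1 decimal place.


P = Q * dP / eta
P = 0.081 * 4902000 / 0.71
P = 397062.0 / 0.71
P = 559242.3 W


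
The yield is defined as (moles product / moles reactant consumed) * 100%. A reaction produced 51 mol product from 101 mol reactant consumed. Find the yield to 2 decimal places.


Yield = (moles product / moles consumed) * 100%
Yield = (51 / 101) * 100
Yield = 0.505 * 100
Yield = 50.50%


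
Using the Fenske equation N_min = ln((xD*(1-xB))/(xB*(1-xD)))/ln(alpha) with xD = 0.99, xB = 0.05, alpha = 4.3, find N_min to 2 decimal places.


N_min = ln((xD*(1-xB))/(xB*(1-xD))) / ln(alpha)
Numerator inside ln: 0.9405 / 0.0005 = 1881.0
ln(1881.0) = 7.539559
ln(alpha) = ln(4.3) = 1.458615
N_min = 7.539559 / 1.458615 = 5.17


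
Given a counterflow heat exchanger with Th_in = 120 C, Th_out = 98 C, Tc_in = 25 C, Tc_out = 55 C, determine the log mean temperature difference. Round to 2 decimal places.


dT1 = Th_in - Tc_out = 120 - 55 = 65
dT2 = Th_out - Tc_in = 98 - 25 = 73
LMTD = (dT1 - dT2) / ln(dT1/dT2)
LMTD = (65 - 73) / ln(65/73)
LMTD = 68.92 K


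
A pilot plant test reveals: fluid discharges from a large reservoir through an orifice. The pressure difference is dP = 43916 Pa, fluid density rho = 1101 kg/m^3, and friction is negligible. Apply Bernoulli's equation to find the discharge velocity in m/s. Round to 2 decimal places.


v = sqrt(2*dP/rho)
v = sqrt(2*43916/1101)
v = sqrt(79.77475)
v = 8.93 m/s


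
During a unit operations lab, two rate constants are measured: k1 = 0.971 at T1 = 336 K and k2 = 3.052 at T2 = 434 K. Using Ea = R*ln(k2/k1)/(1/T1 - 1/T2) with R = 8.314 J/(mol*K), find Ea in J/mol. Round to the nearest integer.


Ea = R * ln(k2/k1) / (1/T1 - 1/T2)
ln(k2/k1) = ln(3.052/0.971) = 1.1452259
1/T1 - 1/T2 = 1/336 - 1/434 = 0.000672043011
Ea = 8.314 * 1.1452259 / 0.000672043011
Ea = 14168 J/mol


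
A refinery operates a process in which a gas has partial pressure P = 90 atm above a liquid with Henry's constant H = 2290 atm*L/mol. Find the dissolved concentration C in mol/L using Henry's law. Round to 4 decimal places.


C = P / H
C = 90 / 2290
C = 0.0393 mol/L


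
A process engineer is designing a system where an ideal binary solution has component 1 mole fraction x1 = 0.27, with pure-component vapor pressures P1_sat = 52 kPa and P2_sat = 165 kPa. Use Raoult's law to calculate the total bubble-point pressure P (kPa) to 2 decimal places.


P = x1*P1_sat + x2*P2_sat
x2 = 1 - x1 = 1 - 0.27 = 0.73
P = 0.27*52 + 0.73*165
P = 14.04 + 120.45
P = 134.49 kPa


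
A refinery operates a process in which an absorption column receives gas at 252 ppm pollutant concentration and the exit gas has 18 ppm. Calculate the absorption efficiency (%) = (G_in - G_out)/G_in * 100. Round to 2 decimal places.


Efficiency = (G_in - G_out) / G_in * 100%
Efficiency = (252 - 18) / 252 * 100
Efficiency = 234 / 252 * 100
Efficiency = 92.86%


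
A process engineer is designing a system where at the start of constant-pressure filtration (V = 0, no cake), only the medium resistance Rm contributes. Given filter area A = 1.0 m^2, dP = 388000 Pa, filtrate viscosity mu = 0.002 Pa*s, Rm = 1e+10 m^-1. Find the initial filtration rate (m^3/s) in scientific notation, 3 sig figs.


rate = A * dP / (mu * Rm)
rate = 1.0 * 388000 / (0.002 * 1e+10)
rate = 388000.0 / 2.000e+07
rate = 1.94e-02 m^3/s


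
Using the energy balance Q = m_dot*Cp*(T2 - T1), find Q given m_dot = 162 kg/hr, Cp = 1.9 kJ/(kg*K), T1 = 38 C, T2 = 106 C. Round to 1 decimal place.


Q = m_dot * Cp * (T2 - T1)
Q = 162 * 1.9 * (106 - 38)
Q = 162 * 1.9 * 68
Q = 20930.4 kJ/hr


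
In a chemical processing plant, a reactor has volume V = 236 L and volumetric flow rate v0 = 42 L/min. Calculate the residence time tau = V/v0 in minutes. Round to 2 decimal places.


tau = V / v0
tau = 236 / 42
tau = 5.62 min


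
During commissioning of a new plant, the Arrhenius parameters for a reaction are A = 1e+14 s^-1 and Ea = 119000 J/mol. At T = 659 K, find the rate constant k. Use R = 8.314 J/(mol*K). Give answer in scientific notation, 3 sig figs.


k = A * exp(-Ea/(R*T))
k = 1e+14 * exp(-119000 / (8.314 * 659))
k = 1e+14 * exp(-21.719585)
k = 3.69e+04


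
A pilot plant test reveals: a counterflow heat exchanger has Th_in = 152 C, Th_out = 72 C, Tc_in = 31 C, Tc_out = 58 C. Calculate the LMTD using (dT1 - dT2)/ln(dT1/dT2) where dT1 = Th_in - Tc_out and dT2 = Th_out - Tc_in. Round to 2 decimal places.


dT1 = Th_in - Tc_out = 152 - 58 = 94
dT2 = Th_out - Tc_in = 72 - 31 = 41
LMTD = (dT1 - dT2) / ln(dT1/dT2)
LMTD = (94 - 41) / ln(94/41)
LMTD = 63.88 K


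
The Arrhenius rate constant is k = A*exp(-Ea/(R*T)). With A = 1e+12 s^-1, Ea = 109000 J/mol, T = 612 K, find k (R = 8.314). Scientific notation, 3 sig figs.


k = A * exp(-Ea/(R*T))
k = 1e+12 * exp(-109000 / (8.314 * 612))
k = 1e+12 * exp(-21.422249)
k = 4.97e+02


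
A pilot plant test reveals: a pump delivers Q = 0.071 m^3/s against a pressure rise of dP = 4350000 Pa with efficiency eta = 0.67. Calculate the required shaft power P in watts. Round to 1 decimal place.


P = Q * dP / eta
P = 0.071 * 4350000 / 0.67
P = 308850.0 / 0.67
P = 460970.1 W


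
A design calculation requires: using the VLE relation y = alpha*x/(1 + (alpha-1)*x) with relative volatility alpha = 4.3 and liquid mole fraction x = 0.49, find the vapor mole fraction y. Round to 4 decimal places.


y = alpha*x / (1 + (alpha-1)*x)
y = 4.3*0.49 / (1 + (4.3-1)*0.49)
y = 2.107 / (1 + 1.617)
y = 2.107 / 2.617
y = 0.8051


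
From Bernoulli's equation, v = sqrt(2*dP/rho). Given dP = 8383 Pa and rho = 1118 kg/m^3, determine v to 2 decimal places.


v = sqrt(2*dP/rho)
v = sqrt(2*8383/1118)
v = sqrt(14.996422)
v = 3.87 m/s


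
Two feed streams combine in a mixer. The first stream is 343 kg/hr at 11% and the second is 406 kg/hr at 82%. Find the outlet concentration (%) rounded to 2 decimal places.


Mass balance on solute: F1*x1 + F2*x2 = F3*x3
F3 = F1 + F2 = 343 + 406 = 749 kg/hr
x3 = (F1*x1 + F2*x2)/F3
x3 = (343*0.11 + 406*0.82) / 749
x3 = 49.49%


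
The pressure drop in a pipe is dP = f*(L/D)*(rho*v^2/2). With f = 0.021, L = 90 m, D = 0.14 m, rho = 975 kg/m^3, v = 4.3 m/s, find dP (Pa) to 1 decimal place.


dP = f * (L/D) * (rho*v^2/2)
dP = 0.021 * (90/0.14) * (975*4.3^2/2)
L/D = 642.85714286
rho*v^2/2 = 975*18.49/2 = 9013.875
dP = 0.021 * 642.85714286 * 9013.875
dP = 121687.3 Pa


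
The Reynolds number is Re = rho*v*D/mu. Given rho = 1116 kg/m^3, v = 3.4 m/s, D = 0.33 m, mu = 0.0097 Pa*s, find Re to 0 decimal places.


Re = rho * v * D / mu
Re = 1116 * 3.4 * 0.33 / 0.0097
Re = 1252.152 / 0.0097
Re = 129088


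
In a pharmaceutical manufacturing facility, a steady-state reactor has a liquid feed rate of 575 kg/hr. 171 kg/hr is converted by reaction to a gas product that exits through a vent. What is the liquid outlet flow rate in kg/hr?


Steady-state mass balance on the main outlet: F_out = F_in - F_removed
F_out = 575 - 171
F_out = 404 kg/hr


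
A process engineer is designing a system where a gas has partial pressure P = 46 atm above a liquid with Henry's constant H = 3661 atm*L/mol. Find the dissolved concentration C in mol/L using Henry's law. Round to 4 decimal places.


C = P / H
C = 46 / 3661
C = 0.0126 mol/L


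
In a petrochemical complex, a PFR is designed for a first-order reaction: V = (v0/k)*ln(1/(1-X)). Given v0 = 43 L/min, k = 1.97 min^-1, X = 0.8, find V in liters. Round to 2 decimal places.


V = (v0/k) * ln(1/(1-X))
V = (43/1.97) * ln(1/(1-0.8))
V = 21.827411 * ln(5.0)
V = 21.827411 * 1.609438
V = 35.13 L


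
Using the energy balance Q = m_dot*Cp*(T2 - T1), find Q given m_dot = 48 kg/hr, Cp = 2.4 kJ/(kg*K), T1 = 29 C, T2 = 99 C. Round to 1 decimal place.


Q = m_dot * Cp * (T2 - T1)
Q = 48 * 2.4 * (99 - 29)
Q = 48 * 2.4 * 70
Q = 8064.0 kJ/hr


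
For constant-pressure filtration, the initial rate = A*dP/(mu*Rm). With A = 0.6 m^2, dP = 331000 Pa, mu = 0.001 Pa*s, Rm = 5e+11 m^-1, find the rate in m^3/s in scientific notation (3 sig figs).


rate = A * dP / (mu * Rm)
rate = 0.6 * 331000 / (0.001 * 5e+11)
rate = 198600.0 / 5.000e+08
rate = 3.97e-04 m^3/s


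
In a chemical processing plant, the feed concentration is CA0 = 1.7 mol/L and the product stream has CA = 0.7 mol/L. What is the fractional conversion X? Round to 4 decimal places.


X = (CA0 - CA) / CA0
X = (1.7 - 0.7) / 1.7
X = 1.0 / 1.7
X = 0.5882


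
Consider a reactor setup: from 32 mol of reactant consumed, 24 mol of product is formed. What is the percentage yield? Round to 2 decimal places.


Yield = (moles product / moles consumed) * 100%
Yield = (24 / 32) * 100
Yield = 0.75 * 100
Yield = 75.00%


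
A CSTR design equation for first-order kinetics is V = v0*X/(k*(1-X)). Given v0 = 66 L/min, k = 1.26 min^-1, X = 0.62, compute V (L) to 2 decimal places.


V = v0 * X / (k * (1 - X))
V = 66 * 0.62 / (1.26 * (1 - 0.62))
V = 40.92 / (1.26 * 0.38)
V = 40.92 / 0.4788
V = 85.46 L


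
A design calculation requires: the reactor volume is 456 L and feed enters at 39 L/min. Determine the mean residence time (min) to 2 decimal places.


tau = V / v0
tau = 456 / 39
tau = 11.69 min


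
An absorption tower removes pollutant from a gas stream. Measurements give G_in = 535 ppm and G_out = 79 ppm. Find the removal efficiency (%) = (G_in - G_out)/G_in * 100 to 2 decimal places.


Efficiency = (G_in - G_out) / G_in * 100%
Efficiency = (535 - 79) / 535 * 100
Efficiency = 456 / 535 * 100
Efficiency = 85.23%


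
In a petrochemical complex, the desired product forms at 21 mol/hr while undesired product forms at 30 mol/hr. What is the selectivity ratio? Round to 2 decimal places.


S = desired product rate / undesired product rate
S = 21 / 30
S = 0.70


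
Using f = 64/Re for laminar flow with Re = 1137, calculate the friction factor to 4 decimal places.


f = 64 / Re
f = 64 / 1137
f = 0.0563


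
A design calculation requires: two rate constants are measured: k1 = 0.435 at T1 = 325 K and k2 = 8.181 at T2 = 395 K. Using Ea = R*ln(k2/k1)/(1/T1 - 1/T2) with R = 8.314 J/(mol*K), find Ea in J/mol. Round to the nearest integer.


Ea = R * ln(k2/k1) / (1/T1 - 1/T2)
ln(k2/k1) = ln(8.181/0.435) = 2.9342236
1/T1 - 1/T2 = 1/325 - 1/395 = 0.000545277507
Ea = 8.314 * 2.9342236 / 0.000545277507
Ea = 44739 J/mol


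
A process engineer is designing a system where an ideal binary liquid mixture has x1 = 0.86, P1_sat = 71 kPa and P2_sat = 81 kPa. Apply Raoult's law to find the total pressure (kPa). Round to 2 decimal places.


P = x1*P1_sat + x2*P2_sat
x2 = 1 - x1 = 1 - 0.86 = 0.14
P = 0.86*71 + 0.14*81
P = 61.06 + 11.34
P = 72.40 kPa


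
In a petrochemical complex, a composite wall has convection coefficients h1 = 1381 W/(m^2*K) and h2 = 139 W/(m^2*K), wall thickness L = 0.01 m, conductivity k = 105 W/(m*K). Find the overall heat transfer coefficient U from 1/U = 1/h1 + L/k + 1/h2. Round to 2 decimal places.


1/U = 1/h1 + L/k + 1/h2
1/U = 1/1381 + 0.01/105 + 1/139
1/U = 0.000724113 + 9.52381e-05 + 0.0071942446
1/U = 0.0080135957
U = 124.79 W/(m^2*K)


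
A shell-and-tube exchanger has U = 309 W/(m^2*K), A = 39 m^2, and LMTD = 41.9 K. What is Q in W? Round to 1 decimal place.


Q = U * A * LMTD
Q = 309 * 39 * 41.9
Q = 504936.9 W


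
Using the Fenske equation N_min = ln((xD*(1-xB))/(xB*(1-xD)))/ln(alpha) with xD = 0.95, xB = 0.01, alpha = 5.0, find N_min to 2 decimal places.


N_min = ln((xD*(1-xB))/(xB*(1-xD))) / ln(alpha)
Numerator inside ln: 0.9405 / 0.0005 = 1881.0
ln(1881.0) = 7.539559
ln(alpha) = ln(5.0) = 1.609438
N_min = 7.539559 / 1.609438 = 4.68


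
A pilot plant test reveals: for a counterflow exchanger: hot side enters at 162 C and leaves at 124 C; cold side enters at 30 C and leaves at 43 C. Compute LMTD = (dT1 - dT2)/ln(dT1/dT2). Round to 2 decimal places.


dT1 = Th_in - Tc_out = 162 - 43 = 119
dT2 = Th_out - Tc_in = 124 - 30 = 94
LMTD = (dT1 - dT2) / ln(dT1/dT2)
LMTD = (119 - 94) / ln(119/94)
LMTD = 106.01 K


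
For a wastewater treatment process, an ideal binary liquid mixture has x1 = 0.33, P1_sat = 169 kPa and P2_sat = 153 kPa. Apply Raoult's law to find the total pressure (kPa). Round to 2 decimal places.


P = x1*P1_sat + x2*P2_sat
x2 = 1 - x1 = 1 - 0.33 = 0.67
P = 0.33*169 + 0.67*153
P = 55.77 + 102.51
P = 158.28 kPa


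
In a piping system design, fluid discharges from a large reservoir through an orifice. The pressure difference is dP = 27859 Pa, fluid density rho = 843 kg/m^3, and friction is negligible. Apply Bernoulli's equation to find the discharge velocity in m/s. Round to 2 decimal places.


v = sqrt(2*dP/rho)
v = sqrt(2*27859/843)
v = sqrt(66.094899)
v = 8.13 m/s


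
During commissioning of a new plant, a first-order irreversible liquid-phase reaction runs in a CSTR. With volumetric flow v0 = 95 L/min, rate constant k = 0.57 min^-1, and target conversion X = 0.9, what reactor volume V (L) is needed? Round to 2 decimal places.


V = v0 * X / (k * (1 - X))
V = 95 * 0.9 / (0.57 * (1 - 0.9))
V = 85.5 / (0.57 * 0.1)
V = 85.5 / 0.057
V = 1500.00 L


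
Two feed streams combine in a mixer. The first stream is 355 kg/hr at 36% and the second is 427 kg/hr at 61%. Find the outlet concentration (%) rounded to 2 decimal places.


Mass balance on solute: F1*x1 + F2*x2 = F3*x3
F3 = F1 + F2 = 355 + 427 = 782 kg/hr
x3 = (F1*x1 + F2*x2)/F3
x3 = (355*0.36 + 427*0.61) / 782
x3 = 49.65%


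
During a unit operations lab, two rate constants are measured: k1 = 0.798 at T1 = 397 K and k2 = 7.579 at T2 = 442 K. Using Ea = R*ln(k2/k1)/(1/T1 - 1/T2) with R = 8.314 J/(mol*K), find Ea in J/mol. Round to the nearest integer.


Ea = R * ln(k2/k1) / (1/T1 - 1/T2)
ln(k2/k1) = ln(7.579/0.798) = 2.2510279
1/T1 - 1/T2 = 1/397 - 1/442 = 0.000256448249
Ea = 8.314 * 2.2510279 / 0.000256448249
Ea = 72978 J/mol


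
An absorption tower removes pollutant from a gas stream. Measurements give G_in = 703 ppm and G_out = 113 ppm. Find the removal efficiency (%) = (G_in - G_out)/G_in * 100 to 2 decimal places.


Efficiency = (G_in - G_out) / G_in * 100%
Efficiency = (703 - 113) / 703 * 100
Efficiency = 590 / 703 * 100
Efficiency = 83.93%


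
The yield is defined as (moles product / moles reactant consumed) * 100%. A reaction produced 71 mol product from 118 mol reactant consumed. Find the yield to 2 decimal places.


Yield = (moles product / moles consumed) * 100%
Yield = (71 / 118) * 100
Yield = 0.6017 * 100
Yield = 60.17%


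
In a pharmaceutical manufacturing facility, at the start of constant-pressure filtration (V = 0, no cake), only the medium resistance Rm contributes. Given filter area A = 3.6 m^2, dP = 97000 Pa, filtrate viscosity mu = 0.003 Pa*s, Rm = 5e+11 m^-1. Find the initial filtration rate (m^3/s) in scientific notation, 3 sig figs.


rate = A * dP / (mu * Rm)
rate = 3.6 * 97000 / (0.003 * 5e+11)
rate = 349200.0 / 1.500e+09
rate = 2.33e-04 m^3/s


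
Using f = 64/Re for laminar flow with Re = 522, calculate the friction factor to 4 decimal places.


f = 64 / Re
f = 64 / 522
f = 0.1226


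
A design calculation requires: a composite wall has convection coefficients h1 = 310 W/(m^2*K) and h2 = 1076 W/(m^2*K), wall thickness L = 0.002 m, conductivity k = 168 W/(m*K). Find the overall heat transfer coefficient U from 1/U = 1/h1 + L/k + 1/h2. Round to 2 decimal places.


1/U = 1/h1 + L/k + 1/h2
1/U = 1/310 + 0.002/168 + 1/1076
1/U = 0.0032258065 + 1.19048e-05 + 0.000929368
1/U = 0.0041670793
U = 239.98 W/(m^2*K)


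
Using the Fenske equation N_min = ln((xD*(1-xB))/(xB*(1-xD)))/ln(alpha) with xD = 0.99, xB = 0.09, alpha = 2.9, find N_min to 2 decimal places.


N_min = ln((xD*(1-xB))/(xB*(1-xD))) / ln(alpha)
Numerator inside ln: 0.9009 / 0.0009 = 1001.0
ln(1001.0) = 6.908755
ln(alpha) = ln(2.9) = 1.064711
N_min = 6.908755 / 1.064711 = 6.49


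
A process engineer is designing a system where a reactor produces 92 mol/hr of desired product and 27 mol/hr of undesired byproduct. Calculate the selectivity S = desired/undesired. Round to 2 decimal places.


S = desired product rate / undesired product rate
S = 92 / 27
S = 3.41


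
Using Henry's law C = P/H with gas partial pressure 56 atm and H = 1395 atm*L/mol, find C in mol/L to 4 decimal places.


C = P / H
C = 56 / 1395
C = 0.0401 mol/L


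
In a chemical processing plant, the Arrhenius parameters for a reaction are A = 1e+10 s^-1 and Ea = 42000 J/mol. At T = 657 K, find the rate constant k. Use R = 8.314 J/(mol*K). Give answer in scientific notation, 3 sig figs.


k = A * exp(-Ea/(R*T))
k = 1e+10 * exp(-42000 / (8.314 * 657))
k = 1e+10 * exp(-7.689072)
k = 4.58e+06


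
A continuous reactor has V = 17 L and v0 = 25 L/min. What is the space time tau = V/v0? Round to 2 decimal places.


tau = V / v0
tau = 17 / 25
tau = 0.68 min


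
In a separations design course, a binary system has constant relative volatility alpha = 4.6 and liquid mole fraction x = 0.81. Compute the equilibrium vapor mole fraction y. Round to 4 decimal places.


y = alpha*x / (1 + (alpha-1)*x)
y = 4.6*0.81 / (1 + (4.6-1)*0.81)
y = 3.726 / (1 + 2.916)
y = 3.726 / 3.916
y = 0.9515


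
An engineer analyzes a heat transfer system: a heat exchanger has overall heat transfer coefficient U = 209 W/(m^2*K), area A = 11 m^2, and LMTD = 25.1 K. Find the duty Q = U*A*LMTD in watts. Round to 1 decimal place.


Q = U * A * LMTD
Q = 209 * 11 * 25.1
Q = 57704.9 W


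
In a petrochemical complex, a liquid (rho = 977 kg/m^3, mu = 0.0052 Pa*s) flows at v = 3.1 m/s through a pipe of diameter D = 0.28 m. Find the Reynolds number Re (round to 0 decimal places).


Re = rho * v * D / mu
Re = 977 * 3.1 * 0.28 / 0.0052
Re = 848.036 / 0.0052
Re = 163084


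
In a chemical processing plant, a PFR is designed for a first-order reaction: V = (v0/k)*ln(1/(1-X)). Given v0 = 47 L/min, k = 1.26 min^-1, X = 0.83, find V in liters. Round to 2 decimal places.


V = (v0/k) * ln(1/(1-X))
V = (47/1.26) * ln(1/(1-0.83))
V = 37.301587 * ln(5.882353)
V = 37.301587 * 1.771957
V = 66.10 L


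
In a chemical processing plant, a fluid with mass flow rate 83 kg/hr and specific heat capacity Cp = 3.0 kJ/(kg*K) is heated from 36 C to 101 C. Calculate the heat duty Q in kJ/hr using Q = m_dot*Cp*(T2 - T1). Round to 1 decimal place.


Q = m_dot * Cp * (T2 - T1)
Q = 83 * 3.0 * (101 - 36)
Q = 83 * 3.0 * 65
Q = 16185.0 kJ/hr


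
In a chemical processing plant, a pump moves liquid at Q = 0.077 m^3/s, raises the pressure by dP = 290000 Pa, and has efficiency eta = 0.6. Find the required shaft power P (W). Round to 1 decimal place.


P = Q * dP / eta
P = 0.077 * 290000 / 0.6
P = 22330.0 / 0.6
P = 37216.7 W


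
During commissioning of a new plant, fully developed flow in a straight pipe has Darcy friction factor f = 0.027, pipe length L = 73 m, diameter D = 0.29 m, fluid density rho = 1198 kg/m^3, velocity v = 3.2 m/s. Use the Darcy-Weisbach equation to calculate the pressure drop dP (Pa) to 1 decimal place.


dP = f * (L/D) * (rho*v^2/2)
dP = 0.027 * (73/0.29) * (1198*3.2^2/2)
L/D = 251.72413793
rho*v^2/2 = 1198*10.24/2 = 6133.76
dP = 0.027 * 251.72413793 * 6133.76
dP = 41688.4 Pa


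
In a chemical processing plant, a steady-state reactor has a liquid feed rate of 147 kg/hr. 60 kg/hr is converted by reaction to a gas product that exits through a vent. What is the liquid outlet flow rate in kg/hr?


Steady-state mass balance on the main outlet: F_out = F_in - F_removed
F_out = 147 - 60
F_out = 87 kg/hr


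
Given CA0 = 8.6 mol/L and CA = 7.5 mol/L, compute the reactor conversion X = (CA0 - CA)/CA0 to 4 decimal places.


X = (CA0 - CA) / CA0
X = (8.6 - 7.5) / 8.6
X = 1.1 / 8.6
X = 0.1279


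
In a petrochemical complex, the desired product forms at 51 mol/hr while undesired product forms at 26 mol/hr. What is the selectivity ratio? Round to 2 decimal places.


S = desired product rate / undesired product rate
S = 51 / 26
S = 1.96


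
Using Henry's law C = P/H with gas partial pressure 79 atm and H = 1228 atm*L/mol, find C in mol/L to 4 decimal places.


C = P / H
C = 79 / 1228
C = 0.0643 mol/L


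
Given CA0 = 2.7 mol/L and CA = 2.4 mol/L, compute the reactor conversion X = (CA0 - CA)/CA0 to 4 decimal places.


X = (CA0 - CA) / CA0
X = (2.7 - 2.4) / 2.7
X = 0.3 / 2.7
X = 0.1111


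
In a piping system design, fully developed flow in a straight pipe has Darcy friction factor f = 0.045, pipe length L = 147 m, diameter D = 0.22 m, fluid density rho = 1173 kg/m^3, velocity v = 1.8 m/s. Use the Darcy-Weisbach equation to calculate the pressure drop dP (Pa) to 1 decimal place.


dP = f * (L/D) * (rho*v^2/2)
dP = 0.045 * (147/0.22) * (1173*1.8^2/2)
L/D = 668.18181818
rho*v^2/2 = 1173*3.24/2 = 1900.26
dP = 0.045 * 668.18181818 * 1900.26
dP = 57137.4 Pa


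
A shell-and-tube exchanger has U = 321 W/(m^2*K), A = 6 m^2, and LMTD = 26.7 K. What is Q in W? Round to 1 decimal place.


Q = U * A * LMTD
Q = 321 * 6 * 26.7
Q = 51424.2 W


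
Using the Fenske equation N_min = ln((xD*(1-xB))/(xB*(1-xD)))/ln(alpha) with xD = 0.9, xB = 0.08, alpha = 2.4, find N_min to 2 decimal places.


N_min = ln((xD*(1-xB))/(xB*(1-xD))) / ln(alpha)
Numerator inside ln: 0.828 / 0.008 = 103.5
ln(103.5) = 4.639572
ln(alpha) = ln(2.4) = 0.875469
N_min = 4.639572 / 0.875469 = 5.30


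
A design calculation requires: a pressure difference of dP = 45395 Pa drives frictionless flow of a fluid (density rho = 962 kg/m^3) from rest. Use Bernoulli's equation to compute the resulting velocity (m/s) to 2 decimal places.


v = sqrt(2*dP/rho)
v = sqrt(2*45395/962)
v = sqrt(94.376299)
v = 9.71 m/s


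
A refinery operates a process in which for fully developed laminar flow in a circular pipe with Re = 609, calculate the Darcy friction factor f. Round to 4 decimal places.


f = 64 / Re
f = 64 / 609
f = 0.1051


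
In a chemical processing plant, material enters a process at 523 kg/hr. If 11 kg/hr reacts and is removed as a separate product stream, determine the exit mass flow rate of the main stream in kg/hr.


Steady-state mass balance on the main outlet: F_out = F_in - F_removed
F_out = 523 - 11
F_out = 512 kg/hr


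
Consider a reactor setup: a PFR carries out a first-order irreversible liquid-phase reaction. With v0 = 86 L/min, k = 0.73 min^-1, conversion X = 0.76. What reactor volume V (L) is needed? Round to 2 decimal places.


V = (v0/k) * ln(1/(1-X))
V = (86/0.73) * ln(1/(1-0.76))
V = 117.808219 * ln(4.166667)
V = 117.808219 * 1.427116
V = 168.13 L


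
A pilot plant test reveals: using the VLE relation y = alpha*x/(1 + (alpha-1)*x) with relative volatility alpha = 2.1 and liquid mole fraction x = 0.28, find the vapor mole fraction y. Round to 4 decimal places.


y = alpha*x / (1 + (alpha-1)*x)
y = 2.1*0.28 / (1 + (2.1-1)*0.28)
y = 0.588 / (1 + 0.308)
y = 0.588 / 1.308
y = 0.4495


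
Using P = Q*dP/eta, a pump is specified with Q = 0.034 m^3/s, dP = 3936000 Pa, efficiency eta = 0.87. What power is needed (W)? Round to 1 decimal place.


P = Q * dP / eta
P = 0.034 * 3936000 / 0.87
P = 133824.0 / 0.87
P = 153820.7 W


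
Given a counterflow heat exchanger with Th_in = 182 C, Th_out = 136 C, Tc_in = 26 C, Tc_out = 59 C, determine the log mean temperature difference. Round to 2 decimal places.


dT1 = Th_in - Tc_out = 182 - 59 = 123
dT2 = Th_out - Tc_in = 136 - 26 = 110
LMTD = (dT1 - dT2) / ln(dT1/dT2)
LMTD = (123 - 110) / ln(123/110)
LMTD = 116.38 K


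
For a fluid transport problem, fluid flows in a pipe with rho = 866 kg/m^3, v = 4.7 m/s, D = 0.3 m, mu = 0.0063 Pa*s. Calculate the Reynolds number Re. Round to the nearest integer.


Re = rho * v * D / mu
Re = 866 * 4.7 * 0.3 / 0.0063
Re = 1221.06 / 0.0063
Re = 193819


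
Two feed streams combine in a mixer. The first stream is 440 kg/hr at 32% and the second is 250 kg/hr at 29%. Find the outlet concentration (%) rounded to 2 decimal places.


Mass balance on solute: F1*x1 + F2*x2 = F3*x3
F3 = F1 + F2 = 440 + 250 = 690 kg/hr
x3 = (F1*x1 + F2*x2)/F3
x3 = (440*0.32 + 250*0.29) / 690
x3 = 30.91%


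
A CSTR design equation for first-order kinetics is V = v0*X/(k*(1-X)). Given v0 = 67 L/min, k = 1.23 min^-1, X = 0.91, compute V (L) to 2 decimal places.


V = v0 * X / (k * (1 - X))
V = 67 * 0.91 / (1.23 * (1 - 0.91))
V = 60.97 / (1.23 * 0.09)
V = 60.97 / 0.1107
V = 550.77 L


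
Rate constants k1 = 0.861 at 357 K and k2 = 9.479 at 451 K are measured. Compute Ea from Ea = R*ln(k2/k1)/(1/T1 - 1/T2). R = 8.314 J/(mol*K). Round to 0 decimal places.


Ea = R * ln(k2/k1) / (1/T1 - 1/T2)
ln(k2/k1) = ln(9.479/0.861) = 2.3987396
1/T1 - 1/T2 = 1/357 - 1/451 = 0.000583825548
Ea = 8.314 * 2.3987396 / 0.000583825548
Ea = 34159 J/mol


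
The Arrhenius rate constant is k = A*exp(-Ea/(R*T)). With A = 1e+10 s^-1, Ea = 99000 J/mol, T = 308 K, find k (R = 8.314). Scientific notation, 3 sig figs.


k = A * exp(-Ea/(R*T))
k = 1e+10 * exp(-99000 / (8.314 * 308))
k = 1e+10 * exp(-38.661122)
k = 1.62e-07


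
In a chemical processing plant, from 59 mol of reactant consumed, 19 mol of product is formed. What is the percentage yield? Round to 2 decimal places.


Yield = (moles product / moles consumed) * 100%
Yield = (19 / 59) * 100
Yield = 0.322 * 100
Yield = 32.20%


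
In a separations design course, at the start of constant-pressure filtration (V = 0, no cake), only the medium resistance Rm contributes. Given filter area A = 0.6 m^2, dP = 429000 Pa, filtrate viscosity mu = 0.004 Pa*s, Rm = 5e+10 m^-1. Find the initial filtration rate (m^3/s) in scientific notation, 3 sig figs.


rate = A * dP / (mu * Rm)
rate = 0.6 * 429000 / (0.004 * 5e+10)
rate = 257400.0 / 2.000e+08
rate = 1.29e-03 m^3/s


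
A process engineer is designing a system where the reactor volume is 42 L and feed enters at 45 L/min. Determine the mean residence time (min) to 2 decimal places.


tau = V / v0
tau = 42 / 45
tau = 0.93 min


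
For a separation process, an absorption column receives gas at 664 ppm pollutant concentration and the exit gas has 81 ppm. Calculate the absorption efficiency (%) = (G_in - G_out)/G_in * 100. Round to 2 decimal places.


Efficiency = (G_in - G_out) / G_in * 100%
Efficiency = (664 - 81) / 664 * 100
Efficiency = 583 / 664 * 100
Efficiency = 87.80%


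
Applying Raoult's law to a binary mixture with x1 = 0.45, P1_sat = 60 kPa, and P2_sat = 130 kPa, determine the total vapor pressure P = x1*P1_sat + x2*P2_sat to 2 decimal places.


P = x1*P1_sat + x2*P2_sat
x2 = 1 - x1 = 1 - 0.45 = 0.55
P = 0.45*60 + 0.55*130
P = 27.0 + 71.5
P = 98.50 kPa


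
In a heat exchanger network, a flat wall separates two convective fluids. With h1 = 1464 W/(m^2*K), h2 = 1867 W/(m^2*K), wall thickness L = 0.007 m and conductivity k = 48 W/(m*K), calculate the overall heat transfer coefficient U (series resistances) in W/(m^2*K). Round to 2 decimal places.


1/U = 1/h1 + L/k + 1/h2
1/U = 1/1464 + 0.007/48 + 1/1867
1/U = 0.0006830601 + 0.0001458333 + 0.0005356186
1/U = 0.001364512
U = 732.86 W/(m^2*K)


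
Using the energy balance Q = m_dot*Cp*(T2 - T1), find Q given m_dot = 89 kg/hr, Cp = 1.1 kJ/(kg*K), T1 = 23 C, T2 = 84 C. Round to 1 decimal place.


Q = m_dot * Cp * (T2 - T1)
Q = 89 * 1.1 * (84 - 23)
Q = 89 * 1.1 * 61
Q = 5971.9 kJ/hr


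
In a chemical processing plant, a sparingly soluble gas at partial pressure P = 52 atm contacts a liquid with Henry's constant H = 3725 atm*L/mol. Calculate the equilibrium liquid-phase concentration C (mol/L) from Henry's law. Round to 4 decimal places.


C = P / H
C = 52 / 3725
C = 0.0140 mol/L


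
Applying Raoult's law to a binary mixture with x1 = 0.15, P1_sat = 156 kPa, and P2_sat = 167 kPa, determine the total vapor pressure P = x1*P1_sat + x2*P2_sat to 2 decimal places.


P = x1*P1_sat + x2*P2_sat
x2 = 1 - x1 = 1 - 0.15 = 0.85
P = 0.15*156 + 0.85*167
P = 23.4 + 141.95
P = 165.35 kPa


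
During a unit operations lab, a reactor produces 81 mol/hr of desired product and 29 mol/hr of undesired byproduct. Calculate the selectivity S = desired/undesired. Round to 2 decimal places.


S = desired product rate / undesired product rate
S = 81 / 29
S = 2.79


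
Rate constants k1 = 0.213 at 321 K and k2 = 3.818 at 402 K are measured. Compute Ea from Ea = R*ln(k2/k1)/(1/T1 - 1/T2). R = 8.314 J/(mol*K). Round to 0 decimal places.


Ea = R * ln(k2/k1) / (1/T1 - 1/T2)
ln(k2/k1) = ln(3.818/0.213) = 2.8861898
1/T1 - 1/T2 = 1/321 - 1/402 = 0.000627702608
Ea = 8.314 * 2.8861898 / 0.000627702608
Ea = 38228 J/mol


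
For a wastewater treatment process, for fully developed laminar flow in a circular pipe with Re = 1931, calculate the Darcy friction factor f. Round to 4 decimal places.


f = 64 / Re
f = 64 / 1931
f = 0.0331


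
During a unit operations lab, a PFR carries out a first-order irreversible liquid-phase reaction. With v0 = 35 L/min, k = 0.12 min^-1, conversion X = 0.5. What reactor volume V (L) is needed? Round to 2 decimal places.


V = (v0/k) * ln(1/(1-X))
V = (35/0.12) * ln(1/(1-0.5))
V = 291.666667 * ln(2.0)
V = 291.666667 * 0.693147
V = 202.17 L


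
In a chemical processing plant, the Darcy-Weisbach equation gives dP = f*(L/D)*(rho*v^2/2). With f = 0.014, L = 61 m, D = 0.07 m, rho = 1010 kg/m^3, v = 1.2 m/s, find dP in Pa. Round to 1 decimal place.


dP = f * (L/D) * (rho*v^2/2)
dP = 0.014 * (61/0.07) * (1010*1.2^2/2)
L/D = 871.42857143
rho*v^2/2 = 1010*1.44/2 = 727.2
dP = 0.014 * 871.42857143 * 727.2
dP = 8871.8 Pa
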